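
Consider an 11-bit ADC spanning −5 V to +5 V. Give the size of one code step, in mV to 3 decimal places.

Full-scale span = 10 V.
LSB = 10 / 2^11 = 10 / 2048 = 0.00488281 V = 4.883 mV.

4.883 mV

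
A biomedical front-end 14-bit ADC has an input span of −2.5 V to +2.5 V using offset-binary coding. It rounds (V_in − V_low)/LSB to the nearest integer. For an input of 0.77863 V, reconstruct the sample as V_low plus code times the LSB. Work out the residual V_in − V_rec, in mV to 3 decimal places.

Step size: 5 V ÷ 2^14 = 305.18 µV.
Scaled input = 10743.4148 LSBs, so code = 10743.
V_rec = (−2.5) + 10743·0.000305176 = 0.77850342 V.
Difference: 0.000126582 V → 0.127 mV.

0.127 mV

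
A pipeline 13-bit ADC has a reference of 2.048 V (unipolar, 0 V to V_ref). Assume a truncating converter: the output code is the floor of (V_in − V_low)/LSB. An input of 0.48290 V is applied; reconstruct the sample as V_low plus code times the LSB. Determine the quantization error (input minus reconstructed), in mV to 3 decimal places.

0.150 mV

Step size: 2.048 V ÷ 2^13 = 250.00 µV.
(V_in − V_low)/LSB = (0.48290 − 0)/0.00025 = 1931.6000 → code 1931 (floor).
V_rec = 0 + 1931·0.00025 = 0.48275 V.
Difference: 0.00015 V → 0.150 mV.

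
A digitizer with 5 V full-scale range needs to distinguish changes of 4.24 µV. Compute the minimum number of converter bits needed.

Number of steps required ≥ 5 V / 4.24 µV = 1179245.28.
Need 2^N ≥ 1179245.28; 2^20 = 1048576, 2^21 = 2097152.
Minimum N = 21.

21 bits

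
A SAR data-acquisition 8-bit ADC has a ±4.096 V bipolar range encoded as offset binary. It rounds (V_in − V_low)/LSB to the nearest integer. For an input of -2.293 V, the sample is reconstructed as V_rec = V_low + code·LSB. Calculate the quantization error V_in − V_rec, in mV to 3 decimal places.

One LSB is 8.192 V / 256 = 32.000 mV.
(-2.293 − (−4.096))/0.032 = 56.3438; round gives code 56.
V_rec = (−4.096) + 56·0.032 = -2.304 V.
Error = -2.293 − (−2.304) = 0.011 V = 11.000 mV.

11.000 mV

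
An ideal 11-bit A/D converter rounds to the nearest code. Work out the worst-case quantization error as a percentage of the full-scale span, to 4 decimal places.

Rounding → worst-case error = ½ LSB = V_FS/2^12, so 100/4096 = 0.0244141 % of full scale.

0.0244 %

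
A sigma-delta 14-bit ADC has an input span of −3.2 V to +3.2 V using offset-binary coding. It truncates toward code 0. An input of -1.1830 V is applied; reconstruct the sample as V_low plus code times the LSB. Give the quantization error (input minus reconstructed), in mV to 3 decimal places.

LSB = 6.4/2^14 = 390.62 µV.
Scaled input = 5163.5200 LSBs, so code = 5163.
Code 5163 maps back to (−3.2) + 5163×0.000390625 V = -1.1832031 V.
V_in − V_rec = 0.000203125 V = 0.203 mV.

0.203 mV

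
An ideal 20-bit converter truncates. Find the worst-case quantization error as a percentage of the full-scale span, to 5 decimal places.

Truncating → worst-case error = 1 LSB = V_FS/2^20, so 100/1048576 = 9.53674e-05 % of full scale.

0.00010 %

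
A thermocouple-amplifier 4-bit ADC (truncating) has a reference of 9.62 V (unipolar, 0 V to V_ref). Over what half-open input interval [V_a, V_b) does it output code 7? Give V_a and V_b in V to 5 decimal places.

[4.20875 V, 4.81000 V)

LSB = 9.62/2^4 = 0.6012 V.
V_a = V_low + 7·LSB = 4.20875 V; V_b = V_low + 8·LSB = 4.81 V.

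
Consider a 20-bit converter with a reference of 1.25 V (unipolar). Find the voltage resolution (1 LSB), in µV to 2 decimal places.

1.19 µV

Full-scale span = 1.25 V.
LSB = 1.25 / 2^20 = 1.25 / 1048576 = 1.19209e-06 V = 1.19 µV.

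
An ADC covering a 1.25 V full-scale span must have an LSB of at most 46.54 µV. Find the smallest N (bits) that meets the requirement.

Number of steps required ≥ 1.25 V / 46.54 µV = 26858.62.
Need 2^N ≥ 26858.62; 2^14 = 16384, 2^15 = 32768.
Minimum N = 15.

15 bits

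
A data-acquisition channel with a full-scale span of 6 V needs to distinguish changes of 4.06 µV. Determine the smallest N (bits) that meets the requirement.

Number of steps required ≥ 6 V / 4.06 µV = 1477832.51.
Need 2^N ≥ 1477832.51; 2^20 = 1048576, 2^21 = 2097152.
Minimum N = 21.

21 bits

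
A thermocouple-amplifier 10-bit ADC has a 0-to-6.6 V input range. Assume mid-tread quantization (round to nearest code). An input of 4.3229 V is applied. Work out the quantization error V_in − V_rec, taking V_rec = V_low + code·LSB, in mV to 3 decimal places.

-1.905 mV

One LSB is 6.6 V / 1024 = 6.445 mV.
Scaled input = 670.7045 LSBs, so code = 671.
V_rec = 0 + 671·0.00644531 = 4.3248047 V.
V_in − V_rec = -0.00190469 V = -1.905 mV.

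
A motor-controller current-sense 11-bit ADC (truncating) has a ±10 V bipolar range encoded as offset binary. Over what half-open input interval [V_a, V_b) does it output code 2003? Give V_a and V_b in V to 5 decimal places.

[9.56055 V, 9.57031 V)

LSB = 20/2^11 = 9.766 mV.
V_a = V_low + 2003·LSB = 9.56055 V; V_b = V_low + 2004·LSB = 9.57031 V.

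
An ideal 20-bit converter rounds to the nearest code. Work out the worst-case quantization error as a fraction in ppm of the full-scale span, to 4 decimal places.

Rounding → worst-case error = ½ LSB = V_FS/2^21, so 1e+06/2097152 = 0.476837 ppm of full scale.

0.4768 ppm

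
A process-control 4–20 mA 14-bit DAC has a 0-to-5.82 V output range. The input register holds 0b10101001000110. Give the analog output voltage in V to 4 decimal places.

3.8442 V

LSB = 5.82 V / 2^14 = 355.22 µV.
Code 0b10101001000110 = 10822 decimal.
V_out = 0 + 10822 × 0.000355225 V = 3.84424 V.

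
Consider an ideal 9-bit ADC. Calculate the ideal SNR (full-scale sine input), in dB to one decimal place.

SNR ≈ 6.02·N + 1.76 dB = 6.02·9 + 1.76 = 55.94 dB.

55.9 dB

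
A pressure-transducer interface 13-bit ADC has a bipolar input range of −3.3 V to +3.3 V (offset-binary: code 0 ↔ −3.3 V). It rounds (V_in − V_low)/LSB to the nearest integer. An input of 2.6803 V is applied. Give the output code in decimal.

code 7423

LSB = 6.6 V / 8192 = 0.806 mV.
Input sits at 7422.821 steps above V_low.
So the output code is 7423.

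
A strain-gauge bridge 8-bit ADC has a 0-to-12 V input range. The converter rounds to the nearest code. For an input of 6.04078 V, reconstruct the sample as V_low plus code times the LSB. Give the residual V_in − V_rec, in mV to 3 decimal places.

LSB = 12/2^8 = 46.875 mV.
Scaled input = 128.8700 LSBs, so code = 129.
V_rec = 0 + 129·0.046875 = 6.046875 V.
V_in − V_rec = -0.006095 V = -6.095 mV.

-6.095 mV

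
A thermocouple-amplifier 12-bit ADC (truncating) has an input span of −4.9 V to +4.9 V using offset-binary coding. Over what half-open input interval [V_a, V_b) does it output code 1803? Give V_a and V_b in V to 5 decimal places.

[-0.58618 V, -0.58379 V)

LSB = 9.8/2^12 = 2.393 mV.
V_a = V_low + 1803·LSB = -0.586182 V; V_b = V_low + 1804·LSB = -0.583789 V.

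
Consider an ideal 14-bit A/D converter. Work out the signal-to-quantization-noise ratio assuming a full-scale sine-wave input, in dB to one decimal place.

SNR ≈ 6.02·N + 1.76 dB = 6.02·14 + 1.76 = 86.04 dB.

86.0 dB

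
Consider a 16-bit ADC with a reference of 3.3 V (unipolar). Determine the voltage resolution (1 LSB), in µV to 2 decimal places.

50.35 µV

Full-scale span = 3.3 V.
LSB = 3.3 / 2^16 = 3.3 / 65536 = 5.0354e-05 V = 50.35 µV.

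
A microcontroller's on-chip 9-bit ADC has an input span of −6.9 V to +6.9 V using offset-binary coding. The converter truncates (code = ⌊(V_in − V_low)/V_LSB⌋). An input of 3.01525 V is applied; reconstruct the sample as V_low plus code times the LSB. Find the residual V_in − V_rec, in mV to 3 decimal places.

23.453 mV

Step size: 13.8 V ÷ 2^9 = 26.953 mV.
(V_in − V_low)/LSB = (3.01525 − (−6.9))/0.0269531 = 367.8701 → code 367 (floor).
Reconstructed: 2.9917969 V.
Difference: 0.0234531 V → 23.453 mV.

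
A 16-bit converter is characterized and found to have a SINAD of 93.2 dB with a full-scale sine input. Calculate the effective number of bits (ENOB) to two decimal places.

ENOB = (SINAD − 1.76) / 6.02 = (93.2 − 1.76)/6.02 = 15.189.

15.19 bits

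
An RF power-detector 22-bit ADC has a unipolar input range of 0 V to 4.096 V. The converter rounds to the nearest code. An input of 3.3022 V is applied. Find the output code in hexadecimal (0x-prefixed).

LSB = 4.096 V / 4194304 = 0.98 µV.
(V_in − V_low)/LSB = (3.3022 − 0) / 9.76563e-07 = 3381452.800.
Round → code 3381453.
In hexadecimal (0x-prefixed): 0x3398CD.

code 0x3398CD (decimal 3381453)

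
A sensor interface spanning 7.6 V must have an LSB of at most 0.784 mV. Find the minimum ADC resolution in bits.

14 bits

Number of steps required ≥ 7.6 V / 0.784 mV = 9693.88.
Need 2^N ≥ 9693.88; 2^13 = 8192, 2^14 = 16384.
Minimum N = 14.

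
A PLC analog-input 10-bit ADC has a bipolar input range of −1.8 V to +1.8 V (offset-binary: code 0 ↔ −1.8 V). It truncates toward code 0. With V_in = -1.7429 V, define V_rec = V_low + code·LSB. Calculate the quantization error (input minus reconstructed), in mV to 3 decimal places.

LSB = 3.6/2^10 = 3.516 mV.
(V_in − V_low)/LSB = (-1.7429 − (−1.8))/0.00351563 = 16.2418 → code 16 (floor).
Reconstructed: -1.74375 V.
Difference: 0.00085 V → 0.850 mV.

0.850 mV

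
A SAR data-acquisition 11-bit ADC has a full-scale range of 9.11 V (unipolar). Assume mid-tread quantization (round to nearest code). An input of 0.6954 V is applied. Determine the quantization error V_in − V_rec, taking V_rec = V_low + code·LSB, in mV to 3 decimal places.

1.474 mV

Step size: 9.11 V ÷ 2^11 = 4.448 mV.
Scaled input = 156.3314 LSBs, so code = 156.
Reconstructed: 0.69392578 V.
Error = 0.6954 − 0.69392578 = 0.00147422 V = 1.474 mV.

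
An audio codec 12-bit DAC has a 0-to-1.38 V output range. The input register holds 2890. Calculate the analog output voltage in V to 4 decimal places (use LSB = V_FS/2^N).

0.9737 V

LSB = 1.38 V / 2^12 = 336.91 µV.
V_out = 0 + 2890 × 0.000336914 V = 0.973682 V.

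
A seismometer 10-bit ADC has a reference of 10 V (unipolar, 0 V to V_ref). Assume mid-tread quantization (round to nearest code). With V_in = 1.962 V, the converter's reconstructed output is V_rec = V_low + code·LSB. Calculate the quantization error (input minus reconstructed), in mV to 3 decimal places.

One LSB is 10 V / 1024 = 9.766 mV.
Scaled input = 200.9088 LSBs, so code = 201.
Reconstructed: 1.9628906 V.
V_in − V_rec = -0.000890625 V = -0.891 mV.

-0.891 mV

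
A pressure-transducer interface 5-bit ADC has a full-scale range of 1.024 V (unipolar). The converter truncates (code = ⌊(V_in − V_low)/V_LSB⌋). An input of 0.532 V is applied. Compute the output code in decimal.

LSB = 1.024 V / 32 = 32.000 mV.
Input sits at 16.625 steps above V_low.
So the output code is 16.

code 16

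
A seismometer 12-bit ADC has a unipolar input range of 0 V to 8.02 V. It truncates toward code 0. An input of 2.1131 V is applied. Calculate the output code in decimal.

Full-scale span = 8.02 V; LSB = 8.02/2^12 = 1.958 mV.
(V_in − V_low)/LSB = (2.1131 − 0) / 0.00195801 = 1079.209.
⌊·⌋(1079.209) = 1079.

code 1079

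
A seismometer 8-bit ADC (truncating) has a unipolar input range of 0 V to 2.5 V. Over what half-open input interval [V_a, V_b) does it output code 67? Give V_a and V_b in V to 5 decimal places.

LSB = 2.5/2^8 = 9.766 mV.
V_a = V_low + 67·LSB = 0.654297 V; V_b = V_low + 68·LSB = 0.664062 V.

[0.65430 V, 0.66406 V)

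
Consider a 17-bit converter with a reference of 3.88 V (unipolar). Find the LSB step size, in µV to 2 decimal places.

Full-scale span = 3.88 V.
LSB = 3.88 / 2^17 = 3.88 / 131072 = 2.96021e-05 V = 29.60 µV.

29.60 µV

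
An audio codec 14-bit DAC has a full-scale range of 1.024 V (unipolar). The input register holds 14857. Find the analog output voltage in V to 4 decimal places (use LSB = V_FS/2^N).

LSB = 1.024 V / 2^14 = 62.50 µV.
V_out = 0 + 14857 × 6.25e-05 V = 0.928562 V.

0.9286 V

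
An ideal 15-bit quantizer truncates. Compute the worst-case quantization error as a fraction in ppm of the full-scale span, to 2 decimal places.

Truncating → worst-case error = 1 LSB = V_FS/2^15, so 1e+06/32768 = 30.5176 ppm of full scale.

30.52 ppm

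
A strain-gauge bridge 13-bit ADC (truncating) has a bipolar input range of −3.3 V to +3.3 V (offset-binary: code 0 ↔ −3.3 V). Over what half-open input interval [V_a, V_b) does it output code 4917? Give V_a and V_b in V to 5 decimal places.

LSB = 6.6/2^13 = 0.806 mV.
V_a = V_low + 4917·LSB = 0.66145 V; V_b = V_low + 4918·LSB = 0.662256 V.

[0.66145 V, 0.66226 V)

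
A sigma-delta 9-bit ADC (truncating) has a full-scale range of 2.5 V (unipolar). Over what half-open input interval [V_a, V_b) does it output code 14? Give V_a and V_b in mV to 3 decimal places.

LSB = 2.5/2^9 = 4.883 mV.
V_a = V_low + 14·LSB = 0.0683594 V; V_b = V_low + 15·LSB = 0.0732422 V.

[68.359 mV, 73.242 mV)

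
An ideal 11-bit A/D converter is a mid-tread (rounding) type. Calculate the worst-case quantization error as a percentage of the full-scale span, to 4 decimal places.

Rounding → worst-case error = ½ LSB = V_FS/2^12, so 100/4096 = 0.0244141 % of full scale.

0.0244 %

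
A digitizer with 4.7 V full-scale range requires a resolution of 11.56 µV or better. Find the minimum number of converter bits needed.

Number of steps required ≥ 4.7 V / 11.56 µV = 406574.39.
Need 2^N ≥ 406574.39; 2^18 = 262144, 2^19 = 524288.
Minimum N = 19.

19 bits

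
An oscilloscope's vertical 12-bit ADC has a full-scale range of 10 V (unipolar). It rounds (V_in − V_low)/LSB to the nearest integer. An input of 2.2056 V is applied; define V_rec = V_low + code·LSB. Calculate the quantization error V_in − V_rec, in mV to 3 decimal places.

One LSB is 10 V / 4096 = 2.441 mV.
(V_in − V_low)/LSB = (2.2056 − 0)/0.00244141 = 903.4138 → code 903 (round).
Reconstructed: 2.2045898 V.
Error = 2.2056 − 2.2045898 = 0.00101016 V = 1.010 mV.

1.010 mV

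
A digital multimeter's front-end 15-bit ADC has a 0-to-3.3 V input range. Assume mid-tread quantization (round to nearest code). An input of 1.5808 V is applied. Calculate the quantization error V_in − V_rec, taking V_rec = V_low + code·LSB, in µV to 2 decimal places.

-13.60 µV

One LSB is 3.3 V / 32768 = 100.71 µV.
Scaled input = 15696.8650 LSBs, so code = 15697.
V_rec = 0 + 15697·0.000100708 = 1.5808136 V.
Difference: -1.35986e-05 V → -13.60 µV.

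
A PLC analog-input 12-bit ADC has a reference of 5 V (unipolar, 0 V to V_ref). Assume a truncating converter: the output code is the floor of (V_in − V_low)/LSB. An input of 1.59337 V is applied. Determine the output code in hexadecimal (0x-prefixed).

With 4096 levels over 5 V, one step is 1.221 mV.
(1.59337 − 0) / 0.0012207 = 1305.289 LSBs.
⌊·⌋(1305.289) = 1305.
In hexadecimal (0x-prefixed): 0x519.

code 0x519 (decimal 1305)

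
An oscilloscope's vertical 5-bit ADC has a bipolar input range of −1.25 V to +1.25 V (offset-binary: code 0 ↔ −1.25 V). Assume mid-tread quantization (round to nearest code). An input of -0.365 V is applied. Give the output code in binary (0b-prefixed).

code 0b1011 (decimal 11)

Full-scale span = 2.5 V; LSB = 2.5/2^5 = 78.125 mV.
(V_in − V_low)/LSB = (-0.365 − (−1.25)) / 0.078125 = 11.328.
So the output code is 11.
In binary (0b-prefixed): 0b1011.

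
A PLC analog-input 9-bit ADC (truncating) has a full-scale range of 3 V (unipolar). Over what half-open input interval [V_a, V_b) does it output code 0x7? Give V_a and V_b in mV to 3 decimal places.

LSB = 3/2^9 = 5.859 mV.
Code 0x7 = 7 decimal.
V_a = V_low + 7·LSB = 0.0410156 V; V_b = V_low + 8·LSB = 0.046875 V.

[41.016 mV, 46.875 mV)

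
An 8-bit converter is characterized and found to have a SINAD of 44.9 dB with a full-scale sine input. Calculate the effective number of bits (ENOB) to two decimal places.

7.17 bits

ENOB = (SINAD − 1.76) / 6.02 = (44.9 − 1.76)/6.02 = 7.166.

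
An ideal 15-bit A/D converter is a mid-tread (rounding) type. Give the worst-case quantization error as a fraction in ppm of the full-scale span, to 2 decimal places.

15.26 ppm

Rounding → worst-case error = ½ LSB = V_FS/2^16, so 1e+06/65536 = 15.2588 ppm of full scale.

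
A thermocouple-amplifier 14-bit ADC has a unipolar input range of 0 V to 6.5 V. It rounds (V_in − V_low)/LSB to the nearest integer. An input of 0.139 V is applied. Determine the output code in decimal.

With 16384 levels over 6.5 V, one step is 396.73 µV.
Input sits at 350.366 steps above V_low.
So the output code is 350.

code 350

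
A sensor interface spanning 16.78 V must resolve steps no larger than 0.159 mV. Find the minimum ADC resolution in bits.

Number of steps required ≥ 16.78 V / 0.159 mV = 105534.59.
Need 2^N ≥ 105534.59; 2^16 = 65536, 2^17 = 131072.
Minimum N = 17.

17 bits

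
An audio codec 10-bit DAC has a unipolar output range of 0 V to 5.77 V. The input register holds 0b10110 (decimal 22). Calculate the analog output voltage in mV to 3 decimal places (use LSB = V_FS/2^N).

123.965 mV

LSB = 5.77 V / 2^10 = 5.635 mV.
Code 0b10110 = 22 decimal.
V_out = 0 + 22 × 0.00563477 V = 0.123965 V.
= 123.965 mV.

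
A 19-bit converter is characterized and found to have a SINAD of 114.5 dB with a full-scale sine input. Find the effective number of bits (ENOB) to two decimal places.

18.73 bits

ENOB = (SINAD − 1.76) / 6.02 = (114.5 − 1.76)/6.02 = 18.728.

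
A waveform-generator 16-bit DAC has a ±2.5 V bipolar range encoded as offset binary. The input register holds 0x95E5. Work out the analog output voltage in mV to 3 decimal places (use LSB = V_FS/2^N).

427.628 mV

LSB = 5 V / 2^16 = 76.29 µV.
Code 0x95E5 = 38373 decimal.
V_out = (−2.5) + 38373 × 7.62939e-05 V = 0.427628 V.
= 427.628 mV.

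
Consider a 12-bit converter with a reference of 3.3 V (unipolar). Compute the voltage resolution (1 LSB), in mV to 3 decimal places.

Full-scale span = 3.3 V.
LSB = 3.3 / 2^12 = 3.3 / 4096 = 0.000805664 V = 0.806 mV.

0.806 mV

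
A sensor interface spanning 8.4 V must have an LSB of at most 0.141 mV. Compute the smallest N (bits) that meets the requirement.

16 bits

Number of steps required ≥ 8.4 V / 0.141 mV = 59574.47.
Need 2^N ≥ 59574.47; 2^15 = 32768, 2^16 = 65536.
Minimum N = 16.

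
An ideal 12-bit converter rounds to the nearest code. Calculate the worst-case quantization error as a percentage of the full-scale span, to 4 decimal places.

Rounding → worst-case error = ½ LSB = V_FS/2^13, so 100/8192 = 0.012207 % of full scale.

0.0122 %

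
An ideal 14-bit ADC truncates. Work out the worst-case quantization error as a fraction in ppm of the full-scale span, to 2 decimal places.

Truncating → worst-case error = 1 LSB = V_FS/2^14, so 1e+06/16384 = 61.0352 ppm of full scale.

61.04 ppm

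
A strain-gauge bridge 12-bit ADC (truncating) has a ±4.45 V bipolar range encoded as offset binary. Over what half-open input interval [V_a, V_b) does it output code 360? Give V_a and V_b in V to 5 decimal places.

[-3.66777 V, -3.66560 V)

LSB = 8.9/2^12 = 2.173 mV.
V_a = V_low + 360·LSB = -3.66777 V; V_b = V_low + 361·LSB = -3.6656 V.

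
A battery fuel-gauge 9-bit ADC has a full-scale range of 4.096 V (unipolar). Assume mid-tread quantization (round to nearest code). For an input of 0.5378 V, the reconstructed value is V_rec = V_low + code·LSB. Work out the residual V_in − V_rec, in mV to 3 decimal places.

LSB = 4.096/2^9 = 8.000 mV.
(V_in − V_low)/LSB = (0.5378 − 0)/0.008 = 67.2250 → code 67 (round).
Code 67 maps back to 0 + 67×0.008 V = 0.536 V.
Error = 0.5378 − 0.536 = 0.0018 V = 1.800 mV.

1.800 mV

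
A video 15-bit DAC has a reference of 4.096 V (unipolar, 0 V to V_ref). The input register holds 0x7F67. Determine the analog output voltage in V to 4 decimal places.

4.0769 V

LSB = 4.096 V / 2^15 = 125.00 µV.
Code 0x7F67 = 32615 decimal.
V_out = 0 + 32615 × 0.000125 V = 4.07688 V.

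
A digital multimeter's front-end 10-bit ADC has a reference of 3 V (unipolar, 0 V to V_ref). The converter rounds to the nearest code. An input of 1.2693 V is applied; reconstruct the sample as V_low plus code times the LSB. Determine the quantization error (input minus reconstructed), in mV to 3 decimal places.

One LSB is 3 V / 1024 = 2.930 mV.
(1.2693 − 0)/0.00292969 = 433.2544; round gives code 433.
Reconstructed: 1.2685547 V.
Difference: 0.000745312 V → 0.745 mV.

0.745 mV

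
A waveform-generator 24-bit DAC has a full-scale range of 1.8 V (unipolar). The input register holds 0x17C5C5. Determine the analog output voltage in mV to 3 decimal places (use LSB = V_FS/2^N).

167.151 mV

LSB = 1.8 V / 2^24 = 0.11 µV.
Code 0x17C5C5 = 1557957 decimal.
V_out = 0 + 1557957 × 1.07288e-07 V = 0.167151 V.
= 167.151 mV.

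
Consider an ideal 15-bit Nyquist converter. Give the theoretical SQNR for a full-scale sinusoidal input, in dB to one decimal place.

SNR ≈ 6.02·N + 1.76 dB = 6.02·15 + 1.76 = 92.06 dB.

92.1 dB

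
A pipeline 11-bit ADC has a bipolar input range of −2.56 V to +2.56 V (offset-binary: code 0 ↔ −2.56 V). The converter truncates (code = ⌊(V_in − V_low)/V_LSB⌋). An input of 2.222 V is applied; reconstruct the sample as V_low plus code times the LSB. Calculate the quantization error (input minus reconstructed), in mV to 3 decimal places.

Step size: 5.12 V ÷ 2^11 = 2.500 mV.
(2.222 − (−2.56))/0.0025 = 1912.8000; ⌊·⌋ gives code 1912.
V_rec = (−2.56) + 1912·0.0025 = 2.22 V.
Difference: 0.002 V → 2.000 mV.

2.000 mV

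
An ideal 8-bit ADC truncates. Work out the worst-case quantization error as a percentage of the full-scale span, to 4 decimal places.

Truncating → worst-case error = 1 LSB = V_FS/2^8, so 100/256 = 0.390625 % of full scale.

0.3906 %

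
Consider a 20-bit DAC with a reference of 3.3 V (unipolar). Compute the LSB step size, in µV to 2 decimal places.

3.15 µV

Full-scale span = 3.3 V.
LSB = 3.3 / 2^20 = 3.3 / 1048576 = 3.14713e-06 V = 3.15 µV.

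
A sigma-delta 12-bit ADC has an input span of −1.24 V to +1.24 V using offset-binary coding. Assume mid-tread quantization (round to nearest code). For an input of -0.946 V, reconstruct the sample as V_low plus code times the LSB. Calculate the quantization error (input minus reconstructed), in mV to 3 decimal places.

-0.258 mV

One LSB is 2.48 V / 4096 = 0.605 mV.
(-0.946 − (−1.24))/0.000605469 = 485.5742; round gives code 486.
Reconstructed: -0.94574219 V.
Error = -0.946 − (−0.94574219) = -0.000257813 V = -0.258 mV.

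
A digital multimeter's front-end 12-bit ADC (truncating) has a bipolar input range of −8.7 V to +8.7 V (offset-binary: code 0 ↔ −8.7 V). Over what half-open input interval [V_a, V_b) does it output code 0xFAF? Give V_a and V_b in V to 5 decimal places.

[8.35591 V, 8.36016 V)

LSB = 17.4/2^12 = 4.248 mV.
Code 0xFAF = 4015 decimal.
V_a = V_low + 4015·LSB = 8.35591 V; V_b = V_low + 4016·LSB = 8.36016 V.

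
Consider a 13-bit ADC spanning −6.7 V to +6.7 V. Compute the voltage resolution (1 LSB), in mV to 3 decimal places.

Full-scale span = 13.4 V.
LSB = 13.4 / 2^13 = 13.4 / 8192 = 0.00163574 V = 1.636 mV.

1.636 mV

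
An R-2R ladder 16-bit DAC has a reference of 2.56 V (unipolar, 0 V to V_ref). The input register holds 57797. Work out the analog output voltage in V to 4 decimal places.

2.2577 V

LSB = 2.56 V / 2^16 = 39.06 µV.
V_out = 0 + 57797 × 3.90625e-05 V = 2.2577 V.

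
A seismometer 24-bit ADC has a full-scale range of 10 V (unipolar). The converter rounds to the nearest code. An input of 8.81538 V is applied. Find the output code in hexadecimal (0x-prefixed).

code 0xE1AC79 (decimal 14789753)

LSB = 10 V / 16777216 = 0.60 µV.
(V_in − V_low)/LSB = (8.81538 − 0) / 5.96046e-07 = 14789753.438.
So the output code is 14789753.
In hexadecimal (0x-prefixed): 0xE1AC79.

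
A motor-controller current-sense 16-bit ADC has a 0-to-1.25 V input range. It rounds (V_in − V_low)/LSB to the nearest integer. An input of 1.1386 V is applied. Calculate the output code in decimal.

With 65536 levels over 1.25 V, one step is 19.07 µV.
Input sits at 59695.432 steps above V_low.
round(59695.432) = 59695.

code 59695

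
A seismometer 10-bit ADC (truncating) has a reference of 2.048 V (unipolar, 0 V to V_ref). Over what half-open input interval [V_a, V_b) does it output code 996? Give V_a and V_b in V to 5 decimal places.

LSB = 2.048/2^10 = 2.000 mV.
V_a = V_low + 996·LSB = 1.992 V; V_b = V_low + 997·LSB = 1.994 V.

[1.99200 V, 1.99400 V)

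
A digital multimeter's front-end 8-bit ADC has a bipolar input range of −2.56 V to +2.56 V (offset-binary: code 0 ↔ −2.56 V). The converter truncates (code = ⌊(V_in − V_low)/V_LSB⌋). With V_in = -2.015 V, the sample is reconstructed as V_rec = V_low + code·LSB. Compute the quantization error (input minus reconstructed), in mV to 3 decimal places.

Step size: 5.12 V ÷ 2^8 = 20.000 mV.
(V_in − V_low)/LSB = (-2.015 − (−2.56))/0.02 = 27.2500 → code 27 (floor).
Reconstructed: -2.02 V.
V_in − V_rec = 0.005 V = 5.000 mV.

5.000 mV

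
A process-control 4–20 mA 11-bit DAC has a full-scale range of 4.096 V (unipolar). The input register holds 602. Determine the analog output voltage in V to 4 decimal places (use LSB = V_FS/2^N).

LSB = 4.096 V / 2^11 = 2.000 mV.
V_out = 0 + 602 × 0.002 V = 1.204 V.

1.2040 V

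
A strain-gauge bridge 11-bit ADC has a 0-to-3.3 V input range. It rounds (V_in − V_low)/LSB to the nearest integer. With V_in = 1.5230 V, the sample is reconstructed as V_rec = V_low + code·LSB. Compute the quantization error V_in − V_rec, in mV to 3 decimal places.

One LSB is 3.3 V / 2048 = 1.611 mV.
Scaled input = 945.1830 LSBs, so code = 945.
Code 945 maps back to 0 + 945×0.00161133 V = 1.5227051 V.
Difference: 0.000294922 V → 0.295 mV.

0.295 mV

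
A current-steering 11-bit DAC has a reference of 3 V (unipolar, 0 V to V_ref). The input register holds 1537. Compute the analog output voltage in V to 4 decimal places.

LSB = 3 V / 2^11 = 1.465 mV.
V_out = 0 + 1537 × 0.00146484 V = 2.25146 V.

2.2515 V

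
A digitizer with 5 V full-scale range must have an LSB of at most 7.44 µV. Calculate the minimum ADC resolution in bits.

Number of steps required ≥ 5 V / 7.44 µV = 672043.01.
Need 2^N ≥ 672043.01; 2^19 = 524288, 2^20 = 1048576.
Minimum N = 20.

20 bits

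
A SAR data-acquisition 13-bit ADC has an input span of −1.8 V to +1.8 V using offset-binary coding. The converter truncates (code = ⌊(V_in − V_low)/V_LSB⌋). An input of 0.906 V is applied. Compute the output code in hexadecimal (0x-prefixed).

code 0x180D (decimal 6157)

Full-scale span = 3.6 V; LSB = 3.6/2^13 = 439.45 µV.
(0.906 − (−1.8)) / 0.000439453 = 6157.653 LSBs.
So the output code is 6157.
In hexadecimal (0x-prefixed): 0x180D.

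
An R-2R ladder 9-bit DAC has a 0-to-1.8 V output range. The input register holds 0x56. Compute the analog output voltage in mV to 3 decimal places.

LSB = 1.8 V / 2^9 = 3.516 mV.
Code 0x56 = 86 decimal.
V_out = 0 + 86 × 0.00351563 V = 0.302344 V.
= 302.344 mV.

302.344 mV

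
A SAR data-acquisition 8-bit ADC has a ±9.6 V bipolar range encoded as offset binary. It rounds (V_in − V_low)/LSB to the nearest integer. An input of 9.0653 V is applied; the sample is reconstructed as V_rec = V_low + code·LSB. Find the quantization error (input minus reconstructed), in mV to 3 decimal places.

One LSB is 19.2 V / 256 = 75.000 mV.
(9.0653 − (−9.6))/0.075 = 248.8707; round gives code 249.
Code 249 maps back to (−9.6) + 249×0.075 V = 9.075 V.
V_in − V_rec = -0.0097 V = -9.700 mV.

-9.700 mV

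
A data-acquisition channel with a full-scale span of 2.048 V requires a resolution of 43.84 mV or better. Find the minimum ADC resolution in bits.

6 bits

Number of steps required ≥ 2.048 V / 43.84 mV = 46.72.
Need 2^N ≥ 46.72; 2^5 = 32, 2^6 = 64.
Minimum N = 6.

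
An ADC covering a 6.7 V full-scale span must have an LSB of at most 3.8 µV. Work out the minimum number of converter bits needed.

Number of steps required ≥ 6.7 V / 3.8 µV = 1763157.89.
Need 2^N ≥ 1763157.89; 2^20 = 1048576, 2^21 = 2097152.
Minimum N = 21.

21 bits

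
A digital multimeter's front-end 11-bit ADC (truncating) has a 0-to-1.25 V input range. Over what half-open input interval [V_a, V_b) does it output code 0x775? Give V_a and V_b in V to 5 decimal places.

[1.16516 V, 1.16577 V)

LSB = 1.25/2^11 = 0.610 mV.
Code 0x775 = 1909 decimal.
V_a = V_low + 1909·LSB = 1.16516 V; V_b = V_low + 1910·LSB = 1.16577 V.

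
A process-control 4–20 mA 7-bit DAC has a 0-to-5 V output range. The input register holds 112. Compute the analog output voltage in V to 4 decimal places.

4.3750 V

LSB = 5 V / 2^7 = 39.062 mV.
V_out = 0 + 112 × 0.0390625 V = 4.375 V.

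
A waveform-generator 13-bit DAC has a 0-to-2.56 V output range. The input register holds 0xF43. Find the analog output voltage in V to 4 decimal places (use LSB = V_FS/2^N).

LSB = 2.56 V / 2^13 = 312.50 µV.
Code 0xF43 = 3907 decimal.
V_out = 0 + 3907 × 0.0003125 V = 1.22094 V.

1.2209 V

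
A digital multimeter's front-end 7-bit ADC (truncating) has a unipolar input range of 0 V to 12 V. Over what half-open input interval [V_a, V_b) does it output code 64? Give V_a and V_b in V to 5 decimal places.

LSB = 12/2^7 = 93.750 mV.
V_a = V_low + 64·LSB = 6 V; V_b = V_low + 65·LSB = 6.09375 V.

[6.00000 V, 6.09375 V)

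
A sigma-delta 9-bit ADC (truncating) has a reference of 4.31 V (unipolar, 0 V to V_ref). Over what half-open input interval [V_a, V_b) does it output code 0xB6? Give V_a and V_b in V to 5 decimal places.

LSB = 4.31/2^9 = 8.418 mV.
Code 0xB6 = 182 decimal.
V_a = V_low + 182·LSB = 1.53207 V; V_b = V_low + 183·LSB = 1.54049 V.

[1.53207 V, 1.54049 V)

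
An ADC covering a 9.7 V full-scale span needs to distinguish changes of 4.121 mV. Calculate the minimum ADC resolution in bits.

Number of steps required ≥ 9.7 V / 4.121 mV = 2353.80.
Need 2^N ≥ 2353.80; 2^11 = 2048, 2^12 = 4096.
Minimum N = 12.

12 bits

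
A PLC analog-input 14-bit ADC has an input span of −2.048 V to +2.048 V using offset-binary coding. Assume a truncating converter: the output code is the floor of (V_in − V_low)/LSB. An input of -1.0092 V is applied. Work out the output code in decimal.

Full-scale span = 4.096 V; LSB = 4.096/2^14 = 250.00 µV.
(-1.0092 − (−2.048)) / 0.00025 = 4155.200 LSBs.
⌊·⌋(4155.200) = 4155.

code 4155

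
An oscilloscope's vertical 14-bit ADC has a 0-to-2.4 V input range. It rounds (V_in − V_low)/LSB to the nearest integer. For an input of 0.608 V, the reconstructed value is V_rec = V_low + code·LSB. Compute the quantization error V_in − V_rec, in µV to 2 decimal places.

-56.64 µV

LSB = 2.4/2^14 = 146.48 µV.
(0.608 − 0)/0.000146484 = 4150.6133; round gives code 4151.
V_rec = 0 + 4151·0.000146484 = 0.60805664 V.
V_in − V_rec = -5.66406e-05 V = -56.64 µV.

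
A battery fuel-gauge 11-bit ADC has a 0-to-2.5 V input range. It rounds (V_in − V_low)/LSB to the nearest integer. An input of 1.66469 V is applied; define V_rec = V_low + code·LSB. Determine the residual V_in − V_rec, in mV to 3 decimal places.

-0.349 mV

LSB = 2.5/2^11 = 1.221 mV.
Scaled input = 1363.7140 LSBs, so code = 1364.
Reconstructed: 1.6650391 V.
Difference: -0.000349062 V → -0.349 mV.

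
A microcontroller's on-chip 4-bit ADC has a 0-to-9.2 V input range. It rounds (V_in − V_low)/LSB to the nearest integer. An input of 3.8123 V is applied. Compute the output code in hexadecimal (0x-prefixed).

Full-scale span = 9.2 V; LSB = 9.2/2^4 = 0.5750 V.
Input sits at 6.630 steps above V_low.
round(6.630) = 7.
In hexadecimal (0x-prefixed): 0x7.

code 0x7 (decimal 7)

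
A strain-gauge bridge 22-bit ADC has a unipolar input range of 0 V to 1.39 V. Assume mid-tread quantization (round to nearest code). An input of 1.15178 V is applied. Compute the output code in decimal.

LSB = 1.39 V / 4194304 = 0.33 µV.
(1.15178 − 0) / 3.31402e-07 = 3475478.749 LSBs.
Round → code 3475479.

code 3475479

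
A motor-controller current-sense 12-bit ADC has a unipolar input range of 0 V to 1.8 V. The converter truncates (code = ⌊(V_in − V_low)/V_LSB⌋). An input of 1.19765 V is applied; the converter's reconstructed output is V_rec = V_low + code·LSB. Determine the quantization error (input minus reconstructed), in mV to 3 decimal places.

0.140 mV

One LSB is 1.8 V / 4096 = 439.45 µV.
Scaled input = 2725.3191 LSBs, so code = 2725.
V_rec = 0 + 2725·0.000439453 = 1.1975098 V.
Error = 1.19765 − 1.1975098 = 0.000140234 V = 0.140 mV.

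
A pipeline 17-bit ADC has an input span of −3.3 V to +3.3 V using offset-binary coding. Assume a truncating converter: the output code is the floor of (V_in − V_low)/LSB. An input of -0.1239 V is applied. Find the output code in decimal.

code 63075

Full-scale span = 6.6 V; LSB = 6.6/2^17 = 50.35 µV.
(-0.1239 − (−3.3)) / 5.0354e-05 = 63075.421 LSBs.
⌊·⌋(63075.421) = 63075.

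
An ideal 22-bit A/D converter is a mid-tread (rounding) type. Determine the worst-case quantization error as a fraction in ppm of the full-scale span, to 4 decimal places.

0.1192 ppm

Rounding → worst-case error = ½ LSB = V_FS/2^23, so 1e+06/8388608 = 0.119209 ppm of full scale.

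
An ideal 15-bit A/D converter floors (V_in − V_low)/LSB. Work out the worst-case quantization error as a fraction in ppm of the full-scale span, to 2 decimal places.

Truncating → worst-case error = 1 LSB = V_FS/2^15, so 1e+06/32768 = 30.5176 ppm of full scale.

30.52 ppm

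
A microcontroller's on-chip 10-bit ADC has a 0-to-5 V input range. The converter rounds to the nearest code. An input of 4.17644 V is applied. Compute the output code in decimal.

code 855

Full-scale span = 5 V; LSB = 5/2^10 = 4.883 mV.
(V_in − V_low)/LSB = (4.17644 − 0) / 0.00488281 = 855.335.
round(855.335) = 855.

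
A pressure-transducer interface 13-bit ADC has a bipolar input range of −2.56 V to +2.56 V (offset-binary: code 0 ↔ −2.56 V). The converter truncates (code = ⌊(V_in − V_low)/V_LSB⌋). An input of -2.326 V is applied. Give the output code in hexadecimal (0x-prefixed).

code 0x176 (decimal 374)

With 8192 levels over 5.12 V, one step is 0.625 mV.
Input sits at 374.400 steps above V_low.
So the output code is 374.
In hexadecimal (0x-prefixed): 0x176.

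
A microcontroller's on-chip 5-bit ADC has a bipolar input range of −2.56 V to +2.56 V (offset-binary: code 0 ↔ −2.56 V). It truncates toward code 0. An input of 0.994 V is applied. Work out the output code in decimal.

LSB = 5.12 V / 32 = 160.000 mV.
(0.994 − (−2.56)) / 0.16 = 22.212 LSBs.
So the output code is 22.

code 22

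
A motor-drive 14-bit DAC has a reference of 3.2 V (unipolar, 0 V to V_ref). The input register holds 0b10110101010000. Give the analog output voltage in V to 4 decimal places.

2.2656 V

LSB = 3.2 V / 2^14 = 195.31 µV.
Code 0b10110101010000 = 11600 decimal.
V_out = 0 + 11600 × 0.000195313 V = 2.26562 V.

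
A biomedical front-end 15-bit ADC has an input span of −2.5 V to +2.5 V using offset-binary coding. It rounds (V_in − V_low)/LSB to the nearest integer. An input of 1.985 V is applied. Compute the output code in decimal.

code 29393

Full-scale span = 5 V; LSB = 5/2^15 = 152.59 µV.
(V_in − V_low)/LSB = (1.985 − (−2.5)) / 0.000152588 = 29392.896.
round(29392.896) = 29393.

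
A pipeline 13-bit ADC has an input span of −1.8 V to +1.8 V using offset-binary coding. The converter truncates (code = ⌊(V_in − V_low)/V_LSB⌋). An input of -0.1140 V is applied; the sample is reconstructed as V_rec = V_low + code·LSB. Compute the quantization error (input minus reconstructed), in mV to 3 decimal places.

One LSB is 3.6 V / 8192 = 439.45 µV.
(V_in − V_low)/LSB = (-0.1140 − (−1.8))/0.000439453 = 3836.5867 → code 3836 (floor).
V_rec = (−1.8) + 3836·0.000439453 = -0.11425781 V.
Difference: 0.000257813 V → 0.258 mV.

0.258 mV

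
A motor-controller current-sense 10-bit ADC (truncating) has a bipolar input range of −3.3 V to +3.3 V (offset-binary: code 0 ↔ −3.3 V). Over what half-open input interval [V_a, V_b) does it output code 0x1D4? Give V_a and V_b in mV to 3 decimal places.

[-283.594 mV, -277.148 mV)

LSB = 6.6/2^10 = 6.445 mV.
Code 0x1D4 = 468 decimal.
V_a = V_low + 468·LSB = -0.283594 V; V_b = V_low + 469·LSB = -0.277148 V.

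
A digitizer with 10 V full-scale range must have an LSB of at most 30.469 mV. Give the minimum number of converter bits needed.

9 bits

Number of steps required ≥ 10 V / 30.469 mV = 328.20.
Need 2^N ≥ 328.20; 2^8 = 256, 2^9 = 512.
Minimum N = 9.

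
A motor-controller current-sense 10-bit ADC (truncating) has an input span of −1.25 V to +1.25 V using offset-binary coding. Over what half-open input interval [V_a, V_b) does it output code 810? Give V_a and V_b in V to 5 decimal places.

LSB = 2.5/2^10 = 2.441 mV.
V_a = V_low + 810·LSB = 0.727539 V; V_b = V_low + 811·LSB = 0.72998 V.

[0.72754 V, 0.72998 V)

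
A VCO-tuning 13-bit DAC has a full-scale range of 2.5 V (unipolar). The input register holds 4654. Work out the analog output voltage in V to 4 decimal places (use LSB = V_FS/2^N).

1.4203 V

LSB = 2.5 V / 2^13 = 305.18 µV.
V_out = 0 + 4654 × 0.000305176 V = 1.42029 V.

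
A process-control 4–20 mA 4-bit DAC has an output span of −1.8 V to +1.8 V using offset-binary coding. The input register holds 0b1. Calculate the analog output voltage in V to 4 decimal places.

-1.5750 V

LSB = 3.6 V / 2^4 = 225.000 mV.
Code 0b1 = 1 decimal.
V_out = (−1.8) + 1 × 0.225 V = -1.575 V.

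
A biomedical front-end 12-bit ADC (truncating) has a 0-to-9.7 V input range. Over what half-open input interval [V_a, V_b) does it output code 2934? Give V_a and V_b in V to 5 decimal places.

[6.94819 V, 6.95056 V)

LSB = 9.7/2^12 = 2.368 mV.
V_a = V_low + 2934·LSB = 6.94819 V; V_b = V_low + 2935·LSB = 6.95056 V.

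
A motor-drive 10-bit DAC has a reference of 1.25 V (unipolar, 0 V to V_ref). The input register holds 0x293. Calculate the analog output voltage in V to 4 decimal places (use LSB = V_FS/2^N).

0.8044 V

LSB = 1.25 V / 2^10 = 1.221 mV.
Code 0x293 = 659 decimal.
V_out = 0 + 659 × 0.0012207 V = 0.804443 V.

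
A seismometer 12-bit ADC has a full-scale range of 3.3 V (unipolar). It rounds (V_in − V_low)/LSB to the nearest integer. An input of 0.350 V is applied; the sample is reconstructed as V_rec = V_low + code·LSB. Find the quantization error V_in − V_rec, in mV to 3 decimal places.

0.342 mV

LSB = 3.3/2^12 = 0.806 mV.
(0.350 − 0)/0.000805664 = 434.4242; round gives code 434.
Code 434 maps back to 0 + 434×0.000805664 V = 0.3496582 V.
V_in − V_rec = 0.000341797 V = 0.342 mV.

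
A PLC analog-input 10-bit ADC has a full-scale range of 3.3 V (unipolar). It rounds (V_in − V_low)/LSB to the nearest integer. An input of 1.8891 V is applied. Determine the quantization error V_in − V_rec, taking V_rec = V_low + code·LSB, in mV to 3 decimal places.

Step size: 3.3 V ÷ 2^10 = 3.223 mV.
(1.8891 − 0)/0.00322266 = 586.1935; round gives code 586.
Code 586 maps back to 0 + 586×0.00322266 V = 1.8884766 V.
Difference: 0.000623437 V → 0.623 mV.

0.623 mV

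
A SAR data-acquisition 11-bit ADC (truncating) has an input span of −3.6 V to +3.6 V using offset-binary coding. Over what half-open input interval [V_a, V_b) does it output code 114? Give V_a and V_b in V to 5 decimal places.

LSB = 7.2/2^11 = 3.516 mV.
V_a = V_low + 114·LSB = -3.19922 V; V_b = V_low + 115·LSB = -3.1957 V.

[-3.19922 V, -3.19570 V)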